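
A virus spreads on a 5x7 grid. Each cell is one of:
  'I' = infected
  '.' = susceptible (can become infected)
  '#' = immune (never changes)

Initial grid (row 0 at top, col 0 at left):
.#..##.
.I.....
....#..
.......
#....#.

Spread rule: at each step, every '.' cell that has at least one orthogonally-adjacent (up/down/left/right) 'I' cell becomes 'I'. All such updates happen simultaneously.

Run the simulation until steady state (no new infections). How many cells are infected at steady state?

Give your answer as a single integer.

Step 0 (initial): 1 infected
Step 1: +3 new -> 4 infected
Step 2: +6 new -> 10 infected
Step 3: +6 new -> 16 infected
Step 4: +3 new -> 19 infected
Step 5: +4 new -> 23 infected
Step 6: +4 new -> 27 infected
Step 7: +1 new -> 28 infected
Step 8: +1 new -> 29 infected
Step 9: +0 new -> 29 infected

Answer: 29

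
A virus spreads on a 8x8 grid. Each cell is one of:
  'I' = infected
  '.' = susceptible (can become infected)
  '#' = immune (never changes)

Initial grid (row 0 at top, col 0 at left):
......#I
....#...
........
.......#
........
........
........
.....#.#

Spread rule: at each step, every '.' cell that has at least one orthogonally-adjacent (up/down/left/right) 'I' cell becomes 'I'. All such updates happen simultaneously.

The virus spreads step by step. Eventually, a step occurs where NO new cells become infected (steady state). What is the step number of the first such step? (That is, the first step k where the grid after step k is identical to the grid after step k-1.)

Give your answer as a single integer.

Answer: 15

Derivation:
Step 0 (initial): 1 infected
Step 1: +1 new -> 2 infected
Step 2: +2 new -> 4 infected
Step 3: +2 new -> 6 infected
Step 4: +3 new -> 9 infected
Step 5: +4 new -> 13 infected
Step 6: +6 new -> 19 infected
Step 7: +8 new -> 27 infected
Step 8: +9 new -> 36 infected
Step 9: +7 new -> 43 infected
Step 10: +6 new -> 49 infected
Step 11: +4 new -> 53 infected
Step 12: +3 new -> 56 infected
Step 13: +2 new -> 58 infected
Step 14: +1 new -> 59 infected
Step 15: +0 new -> 59 infected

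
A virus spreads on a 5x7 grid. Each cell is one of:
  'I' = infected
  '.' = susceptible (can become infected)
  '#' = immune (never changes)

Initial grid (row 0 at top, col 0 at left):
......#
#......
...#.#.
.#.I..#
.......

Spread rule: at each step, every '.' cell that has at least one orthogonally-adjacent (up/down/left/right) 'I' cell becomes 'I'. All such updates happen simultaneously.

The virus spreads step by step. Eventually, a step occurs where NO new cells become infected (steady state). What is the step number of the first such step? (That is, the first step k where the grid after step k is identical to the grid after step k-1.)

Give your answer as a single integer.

Step 0 (initial): 1 infected
Step 1: +3 new -> 4 infected
Step 2: +5 new -> 9 infected
Step 3: +5 new -> 14 infected
Step 4: +8 new -> 22 infected
Step 5: +5 new -> 27 infected
Step 6: +2 new -> 29 infected
Step 7: +0 new -> 29 infected

Answer: 7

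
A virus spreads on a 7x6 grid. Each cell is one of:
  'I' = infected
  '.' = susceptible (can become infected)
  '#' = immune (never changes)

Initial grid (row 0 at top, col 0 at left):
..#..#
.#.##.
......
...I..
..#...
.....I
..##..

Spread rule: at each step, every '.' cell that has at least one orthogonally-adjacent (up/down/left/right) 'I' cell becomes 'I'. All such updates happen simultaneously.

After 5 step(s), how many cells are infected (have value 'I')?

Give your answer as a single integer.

Step 0 (initial): 2 infected
Step 1: +7 new -> 9 infected
Step 2: +7 new -> 16 infected
Step 3: +6 new -> 22 infected
Step 4: +4 new -> 26 infected
Step 5: +3 new -> 29 infected

Answer: 29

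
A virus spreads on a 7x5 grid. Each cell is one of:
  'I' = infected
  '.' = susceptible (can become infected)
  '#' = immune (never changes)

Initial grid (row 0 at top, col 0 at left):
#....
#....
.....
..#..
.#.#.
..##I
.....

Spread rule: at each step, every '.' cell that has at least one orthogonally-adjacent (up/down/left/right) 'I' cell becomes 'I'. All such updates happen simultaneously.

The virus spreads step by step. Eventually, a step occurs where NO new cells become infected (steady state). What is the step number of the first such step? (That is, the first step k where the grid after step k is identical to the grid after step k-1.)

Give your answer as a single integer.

Step 0 (initial): 1 infected
Step 1: +2 new -> 3 infected
Step 2: +2 new -> 5 infected
Step 3: +3 new -> 8 infected
Step 4: +3 new -> 11 infected
Step 5: +5 new -> 16 infected
Step 6: +4 new -> 20 infected
Step 7: +5 new -> 25 infected
Step 8: +2 new -> 27 infected
Step 9: +0 new -> 27 infected

Answer: 9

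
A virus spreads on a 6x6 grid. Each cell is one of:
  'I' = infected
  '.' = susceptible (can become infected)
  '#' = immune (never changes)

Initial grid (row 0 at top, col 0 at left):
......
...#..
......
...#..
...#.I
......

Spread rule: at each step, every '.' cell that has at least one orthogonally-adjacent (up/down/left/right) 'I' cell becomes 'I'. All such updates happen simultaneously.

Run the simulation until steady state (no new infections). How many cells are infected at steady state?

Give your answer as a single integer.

Step 0 (initial): 1 infected
Step 1: +3 new -> 4 infected
Step 2: +3 new -> 7 infected
Step 3: +3 new -> 10 infected
Step 4: +4 new -> 14 infected
Step 5: +4 new -> 18 infected
Step 6: +6 new -> 24 infected
Step 7: +5 new -> 29 infected
Step 8: +3 new -> 32 infected
Step 9: +1 new -> 33 infected
Step 10: +0 new -> 33 infected

Answer: 33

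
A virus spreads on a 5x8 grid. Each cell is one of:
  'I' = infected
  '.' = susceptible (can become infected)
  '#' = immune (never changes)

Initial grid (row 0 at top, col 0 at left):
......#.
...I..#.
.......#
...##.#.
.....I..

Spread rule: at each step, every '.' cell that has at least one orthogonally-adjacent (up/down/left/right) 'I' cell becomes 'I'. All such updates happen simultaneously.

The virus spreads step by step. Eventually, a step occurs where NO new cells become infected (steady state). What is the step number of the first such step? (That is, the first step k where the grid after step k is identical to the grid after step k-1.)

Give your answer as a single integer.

Step 0 (initial): 2 infected
Step 1: +7 new -> 9 infected
Step 2: +9 new -> 18 infected
Step 3: +8 new -> 26 infected
Step 4: +4 new -> 30 infected
Step 5: +2 new -> 32 infected
Step 6: +0 new -> 32 infected

Answer: 6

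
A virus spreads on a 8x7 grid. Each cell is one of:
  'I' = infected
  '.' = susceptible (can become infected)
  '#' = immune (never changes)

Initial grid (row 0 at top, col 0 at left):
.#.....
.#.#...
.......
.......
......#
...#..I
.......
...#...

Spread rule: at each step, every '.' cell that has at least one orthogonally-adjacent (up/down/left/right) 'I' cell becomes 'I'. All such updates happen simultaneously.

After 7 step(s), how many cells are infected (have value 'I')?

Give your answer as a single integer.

Answer: 40

Derivation:
Step 0 (initial): 1 infected
Step 1: +2 new -> 3 infected
Step 2: +4 new -> 7 infected
Step 3: +4 new -> 11 infected
Step 4: +6 new -> 17 infected
Step 5: +6 new -> 23 infected
Step 6: +9 new -> 32 infected
Step 7: +8 new -> 40 infected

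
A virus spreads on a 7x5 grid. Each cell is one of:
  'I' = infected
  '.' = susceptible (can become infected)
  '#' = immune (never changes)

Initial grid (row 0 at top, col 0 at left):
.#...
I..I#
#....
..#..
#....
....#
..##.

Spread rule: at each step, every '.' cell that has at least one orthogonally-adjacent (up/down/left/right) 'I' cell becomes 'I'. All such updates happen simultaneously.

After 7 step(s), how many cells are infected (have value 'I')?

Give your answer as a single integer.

Answer: 26

Derivation:
Step 0 (initial): 2 infected
Step 1: +5 new -> 7 infected
Step 2: +6 new -> 13 infected
Step 3: +3 new -> 16 infected
Step 4: +5 new -> 21 infected
Step 5: +2 new -> 23 infected
Step 6: +2 new -> 25 infected
Step 7: +1 new -> 26 infected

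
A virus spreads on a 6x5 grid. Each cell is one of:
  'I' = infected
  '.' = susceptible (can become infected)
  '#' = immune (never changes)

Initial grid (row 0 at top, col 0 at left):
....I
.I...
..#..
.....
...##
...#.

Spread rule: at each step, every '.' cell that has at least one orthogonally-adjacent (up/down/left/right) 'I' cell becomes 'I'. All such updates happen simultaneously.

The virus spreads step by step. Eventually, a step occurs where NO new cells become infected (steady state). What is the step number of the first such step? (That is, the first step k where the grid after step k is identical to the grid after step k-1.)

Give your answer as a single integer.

Step 0 (initial): 2 infected
Step 1: +6 new -> 8 infected
Step 2: +6 new -> 14 infected
Step 3: +5 new -> 19 infected
Step 4: +4 new -> 23 infected
Step 5: +2 new -> 25 infected
Step 6: +0 new -> 25 infected

Answer: 6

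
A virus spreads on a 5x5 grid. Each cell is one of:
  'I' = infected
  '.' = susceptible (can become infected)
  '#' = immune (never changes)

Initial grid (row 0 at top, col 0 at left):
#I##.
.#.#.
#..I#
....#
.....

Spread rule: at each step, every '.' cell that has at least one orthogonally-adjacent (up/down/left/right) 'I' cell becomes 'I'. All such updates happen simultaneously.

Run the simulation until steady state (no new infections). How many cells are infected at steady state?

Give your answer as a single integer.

Step 0 (initial): 2 infected
Step 1: +2 new -> 4 infected
Step 2: +4 new -> 8 infected
Step 3: +3 new -> 11 infected
Step 4: +2 new -> 13 infected
Step 5: +1 new -> 14 infected
Step 6: +0 new -> 14 infected

Answer: 14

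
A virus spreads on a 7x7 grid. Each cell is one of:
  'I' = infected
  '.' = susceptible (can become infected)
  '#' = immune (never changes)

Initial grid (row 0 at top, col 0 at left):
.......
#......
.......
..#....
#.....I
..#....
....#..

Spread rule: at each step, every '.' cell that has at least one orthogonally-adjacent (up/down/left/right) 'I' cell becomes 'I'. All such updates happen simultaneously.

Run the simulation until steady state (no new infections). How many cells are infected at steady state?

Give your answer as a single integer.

Answer: 44

Derivation:
Step 0 (initial): 1 infected
Step 1: +3 new -> 4 infected
Step 2: +5 new -> 9 infected
Step 3: +6 new -> 15 infected
Step 4: +6 new -> 21 infected
Step 5: +5 new -> 26 infected
Step 6: +6 new -> 32 infected
Step 7: +6 new -> 38 infected
Step 8: +4 new -> 42 infected
Step 9: +1 new -> 43 infected
Step 10: +1 new -> 44 infected
Step 11: +0 new -> 44 infected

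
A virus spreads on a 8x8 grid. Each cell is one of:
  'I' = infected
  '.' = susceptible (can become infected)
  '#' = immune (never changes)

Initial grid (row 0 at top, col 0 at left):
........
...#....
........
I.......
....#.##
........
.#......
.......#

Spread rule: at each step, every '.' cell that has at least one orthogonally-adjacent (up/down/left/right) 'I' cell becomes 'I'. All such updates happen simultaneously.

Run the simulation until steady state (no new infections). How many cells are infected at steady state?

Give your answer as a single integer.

Step 0 (initial): 1 infected
Step 1: +3 new -> 4 infected
Step 2: +5 new -> 9 infected
Step 3: +7 new -> 16 infected
Step 4: +7 new -> 23 infected
Step 5: +6 new -> 29 infected
Step 6: +8 new -> 37 infected
Step 7: +7 new -> 44 infected
Step 8: +6 new -> 50 infected
Step 9: +5 new -> 55 infected
Step 10: +3 new -> 58 infected
Step 11: +0 new -> 58 infected

Answer: 58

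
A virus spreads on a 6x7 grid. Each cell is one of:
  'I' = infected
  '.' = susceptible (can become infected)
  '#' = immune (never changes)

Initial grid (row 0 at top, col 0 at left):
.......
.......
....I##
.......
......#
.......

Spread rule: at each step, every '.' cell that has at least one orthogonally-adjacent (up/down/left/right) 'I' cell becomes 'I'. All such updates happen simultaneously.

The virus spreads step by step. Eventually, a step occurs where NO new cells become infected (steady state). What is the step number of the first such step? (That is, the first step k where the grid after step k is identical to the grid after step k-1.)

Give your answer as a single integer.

Answer: 8

Derivation:
Step 0 (initial): 1 infected
Step 1: +3 new -> 4 infected
Step 2: +7 new -> 11 infected
Step 3: +10 new -> 21 infected
Step 4: +8 new -> 29 infected
Step 5: +6 new -> 35 infected
Step 6: +3 new -> 38 infected
Step 7: +1 new -> 39 infected
Step 8: +0 new -> 39 infected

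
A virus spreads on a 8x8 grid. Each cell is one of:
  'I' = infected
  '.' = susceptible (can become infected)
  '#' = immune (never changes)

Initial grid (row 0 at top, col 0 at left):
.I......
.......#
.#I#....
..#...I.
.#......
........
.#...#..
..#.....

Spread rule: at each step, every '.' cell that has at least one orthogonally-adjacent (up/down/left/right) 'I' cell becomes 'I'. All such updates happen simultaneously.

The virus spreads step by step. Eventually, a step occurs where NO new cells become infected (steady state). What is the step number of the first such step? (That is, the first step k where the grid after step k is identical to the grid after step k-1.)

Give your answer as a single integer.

Answer: 10

Derivation:
Step 0 (initial): 3 infected
Step 1: +8 new -> 11 infected
Step 2: +10 new -> 21 infected
Step 3: +11 new -> 32 infected
Step 4: +7 new -> 39 infected
Step 5: +7 new -> 46 infected
Step 6: +4 new -> 50 infected
Step 7: +4 new -> 54 infected
Step 8: +1 new -> 55 infected
Step 9: +1 new -> 56 infected
Step 10: +0 new -> 56 infected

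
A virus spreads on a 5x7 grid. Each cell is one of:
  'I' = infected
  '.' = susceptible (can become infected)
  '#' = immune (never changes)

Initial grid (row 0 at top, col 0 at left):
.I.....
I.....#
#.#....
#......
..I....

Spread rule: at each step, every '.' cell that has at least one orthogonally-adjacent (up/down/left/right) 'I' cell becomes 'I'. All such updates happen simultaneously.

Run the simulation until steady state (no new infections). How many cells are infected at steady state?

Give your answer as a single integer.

Answer: 31

Derivation:
Step 0 (initial): 3 infected
Step 1: +6 new -> 9 infected
Step 2: +7 new -> 16 infected
Step 3: +5 new -> 21 infected
Step 4: +5 new -> 26 infected
Step 5: +4 new -> 30 infected
Step 6: +1 new -> 31 infected
Step 7: +0 new -> 31 infected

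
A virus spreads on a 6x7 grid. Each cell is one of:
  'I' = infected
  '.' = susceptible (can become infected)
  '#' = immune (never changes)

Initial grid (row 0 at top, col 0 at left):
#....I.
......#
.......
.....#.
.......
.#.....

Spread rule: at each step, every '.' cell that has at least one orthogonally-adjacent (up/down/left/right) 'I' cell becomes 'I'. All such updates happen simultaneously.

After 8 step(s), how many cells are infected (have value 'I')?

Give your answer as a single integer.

Step 0 (initial): 1 infected
Step 1: +3 new -> 4 infected
Step 2: +3 new -> 7 infected
Step 3: +4 new -> 11 infected
Step 4: +5 new -> 16 infected
Step 5: +5 new -> 21 infected
Step 6: +7 new -> 28 infected
Step 7: +5 new -> 33 infected
Step 8: +3 new -> 36 infected

Answer: 36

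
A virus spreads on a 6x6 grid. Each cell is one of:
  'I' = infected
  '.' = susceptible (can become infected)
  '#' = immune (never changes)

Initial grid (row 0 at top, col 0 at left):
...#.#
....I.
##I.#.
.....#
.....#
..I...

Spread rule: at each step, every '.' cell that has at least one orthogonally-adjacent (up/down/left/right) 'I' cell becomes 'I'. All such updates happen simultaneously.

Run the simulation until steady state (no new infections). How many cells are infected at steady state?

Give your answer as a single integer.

Answer: 29

Derivation:
Step 0 (initial): 3 infected
Step 1: +9 new -> 12 infected
Step 2: +9 new -> 21 infected
Step 3: +7 new -> 28 infected
Step 4: +1 new -> 29 infected
Step 5: +0 new -> 29 infected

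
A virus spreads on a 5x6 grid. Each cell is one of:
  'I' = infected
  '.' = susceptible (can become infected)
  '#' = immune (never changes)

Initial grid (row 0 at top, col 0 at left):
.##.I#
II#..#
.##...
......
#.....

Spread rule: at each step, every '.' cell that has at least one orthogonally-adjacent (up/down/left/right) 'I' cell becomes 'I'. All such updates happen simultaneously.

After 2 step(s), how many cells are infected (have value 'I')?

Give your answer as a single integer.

Answer: 10

Derivation:
Step 0 (initial): 3 infected
Step 1: +4 new -> 7 infected
Step 2: +3 new -> 10 infected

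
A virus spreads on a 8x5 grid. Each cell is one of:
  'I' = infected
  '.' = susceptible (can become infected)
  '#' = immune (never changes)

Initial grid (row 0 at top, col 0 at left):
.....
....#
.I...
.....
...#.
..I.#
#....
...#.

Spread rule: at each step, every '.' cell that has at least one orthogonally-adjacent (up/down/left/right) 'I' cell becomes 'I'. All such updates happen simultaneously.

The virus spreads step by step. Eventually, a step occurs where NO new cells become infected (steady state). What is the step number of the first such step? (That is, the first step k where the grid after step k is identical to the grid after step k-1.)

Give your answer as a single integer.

Step 0 (initial): 2 infected
Step 1: +8 new -> 10 infected
Step 2: +11 new -> 21 infected
Step 3: +8 new -> 29 infected
Step 4: +4 new -> 33 infected
Step 5: +2 new -> 35 infected
Step 6: +0 new -> 35 infected

Answer: 6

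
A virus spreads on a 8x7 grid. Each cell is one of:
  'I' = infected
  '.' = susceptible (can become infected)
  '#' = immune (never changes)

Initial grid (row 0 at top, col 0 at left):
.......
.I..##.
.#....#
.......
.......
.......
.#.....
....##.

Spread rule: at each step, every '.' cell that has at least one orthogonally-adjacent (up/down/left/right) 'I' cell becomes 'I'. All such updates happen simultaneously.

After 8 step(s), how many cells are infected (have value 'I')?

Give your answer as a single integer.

Answer: 45

Derivation:
Step 0 (initial): 1 infected
Step 1: +3 new -> 4 infected
Step 2: +5 new -> 9 infected
Step 3: +4 new -> 13 infected
Step 4: +6 new -> 19 infected
Step 5: +7 new -> 26 infected
Step 6: +7 new -> 33 infected
Step 7: +7 new -> 40 infected
Step 8: +5 new -> 45 infected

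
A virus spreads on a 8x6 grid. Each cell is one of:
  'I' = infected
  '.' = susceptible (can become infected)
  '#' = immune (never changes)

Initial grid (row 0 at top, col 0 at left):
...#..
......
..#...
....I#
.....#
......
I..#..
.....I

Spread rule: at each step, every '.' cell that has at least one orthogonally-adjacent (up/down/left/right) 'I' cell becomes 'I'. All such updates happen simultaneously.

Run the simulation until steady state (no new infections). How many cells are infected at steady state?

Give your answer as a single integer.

Step 0 (initial): 3 infected
Step 1: +8 new -> 11 infected
Step 2: +13 new -> 24 infected
Step 3: +10 new -> 34 infected
Step 4: +4 new -> 38 infected
Step 5: +3 new -> 41 infected
Step 6: +2 new -> 43 infected
Step 7: +0 new -> 43 infected

Answer: 43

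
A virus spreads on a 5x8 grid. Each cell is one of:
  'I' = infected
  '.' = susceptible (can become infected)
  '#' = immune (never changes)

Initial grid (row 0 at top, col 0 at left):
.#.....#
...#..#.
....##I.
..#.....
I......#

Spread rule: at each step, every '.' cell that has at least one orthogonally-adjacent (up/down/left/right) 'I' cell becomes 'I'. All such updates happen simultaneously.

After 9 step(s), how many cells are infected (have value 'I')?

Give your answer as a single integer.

Answer: 30

Derivation:
Step 0 (initial): 2 infected
Step 1: +4 new -> 6 infected
Step 2: +7 new -> 13 infected
Step 3: +5 new -> 18 infected
Step 4: +5 new -> 23 infected
Step 5: +2 new -> 25 infected
Step 6: +1 new -> 26 infected
Step 7: +1 new -> 27 infected
Step 8: +1 new -> 28 infected
Step 9: +2 new -> 30 infected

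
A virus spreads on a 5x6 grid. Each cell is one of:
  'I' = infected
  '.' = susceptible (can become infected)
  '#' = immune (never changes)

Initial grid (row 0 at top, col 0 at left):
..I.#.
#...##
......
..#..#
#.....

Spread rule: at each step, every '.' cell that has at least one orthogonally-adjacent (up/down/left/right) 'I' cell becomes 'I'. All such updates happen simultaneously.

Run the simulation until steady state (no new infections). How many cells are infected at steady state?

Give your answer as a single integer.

Step 0 (initial): 1 infected
Step 1: +3 new -> 4 infected
Step 2: +4 new -> 8 infected
Step 3: +2 new -> 10 infected
Step 4: +4 new -> 14 infected
Step 5: +5 new -> 19 infected
Step 6: +2 new -> 21 infected
Step 7: +1 new -> 22 infected
Step 8: +0 new -> 22 infected

Answer: 22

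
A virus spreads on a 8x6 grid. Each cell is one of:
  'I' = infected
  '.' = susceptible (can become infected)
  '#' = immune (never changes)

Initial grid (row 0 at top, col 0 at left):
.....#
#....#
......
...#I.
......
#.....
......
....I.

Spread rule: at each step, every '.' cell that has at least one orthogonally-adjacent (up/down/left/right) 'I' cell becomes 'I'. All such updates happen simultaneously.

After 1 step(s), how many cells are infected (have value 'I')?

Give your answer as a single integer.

Step 0 (initial): 2 infected
Step 1: +6 new -> 8 infected

Answer: 8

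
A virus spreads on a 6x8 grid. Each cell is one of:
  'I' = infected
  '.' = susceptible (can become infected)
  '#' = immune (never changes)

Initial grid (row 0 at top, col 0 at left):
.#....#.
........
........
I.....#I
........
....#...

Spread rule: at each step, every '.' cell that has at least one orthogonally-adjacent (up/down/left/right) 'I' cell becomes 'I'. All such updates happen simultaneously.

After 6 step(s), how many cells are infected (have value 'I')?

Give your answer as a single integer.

Step 0 (initial): 2 infected
Step 1: +5 new -> 7 infected
Step 2: +9 new -> 16 infected
Step 3: +11 new -> 27 infected
Step 4: +10 new -> 37 infected
Step 5: +5 new -> 42 infected
Step 6: +2 new -> 44 infected

Answer: 44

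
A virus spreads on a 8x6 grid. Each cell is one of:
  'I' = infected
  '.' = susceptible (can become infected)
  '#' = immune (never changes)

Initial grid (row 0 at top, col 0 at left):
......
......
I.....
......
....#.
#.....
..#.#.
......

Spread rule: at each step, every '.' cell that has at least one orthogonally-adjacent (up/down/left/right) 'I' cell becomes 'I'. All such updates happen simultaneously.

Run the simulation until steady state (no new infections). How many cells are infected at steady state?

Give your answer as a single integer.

Answer: 44

Derivation:
Step 0 (initial): 1 infected
Step 1: +3 new -> 4 infected
Step 2: +5 new -> 9 infected
Step 3: +5 new -> 14 infected
Step 4: +6 new -> 20 infected
Step 5: +7 new -> 27 infected
Step 6: +6 new -> 33 infected
Step 7: +6 new -> 39 infected
Step 8: +2 new -> 41 infected
Step 9: +2 new -> 43 infected
Step 10: +1 new -> 44 infected
Step 11: +0 new -> 44 infected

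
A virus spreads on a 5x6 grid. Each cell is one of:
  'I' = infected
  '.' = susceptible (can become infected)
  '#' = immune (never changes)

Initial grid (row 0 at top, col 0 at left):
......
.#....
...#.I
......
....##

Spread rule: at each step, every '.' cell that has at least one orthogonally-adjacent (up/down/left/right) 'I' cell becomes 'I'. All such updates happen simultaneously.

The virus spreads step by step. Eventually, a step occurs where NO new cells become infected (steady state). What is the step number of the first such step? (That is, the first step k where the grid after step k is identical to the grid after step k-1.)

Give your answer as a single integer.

Answer: 9

Derivation:
Step 0 (initial): 1 infected
Step 1: +3 new -> 4 infected
Step 2: +3 new -> 7 infected
Step 3: +3 new -> 10 infected
Step 4: +4 new -> 14 infected
Step 5: +4 new -> 18 infected
Step 6: +4 new -> 22 infected
Step 7: +3 new -> 25 infected
Step 8: +1 new -> 26 infected
Step 9: +0 new -> 26 infected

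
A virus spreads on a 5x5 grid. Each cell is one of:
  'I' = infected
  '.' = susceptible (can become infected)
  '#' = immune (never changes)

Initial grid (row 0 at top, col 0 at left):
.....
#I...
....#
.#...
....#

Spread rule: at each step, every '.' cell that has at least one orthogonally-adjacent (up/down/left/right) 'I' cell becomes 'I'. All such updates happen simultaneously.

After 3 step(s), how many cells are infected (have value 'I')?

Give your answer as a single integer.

Answer: 14

Derivation:
Step 0 (initial): 1 infected
Step 1: +3 new -> 4 infected
Step 2: +5 new -> 9 infected
Step 3: +5 new -> 14 infected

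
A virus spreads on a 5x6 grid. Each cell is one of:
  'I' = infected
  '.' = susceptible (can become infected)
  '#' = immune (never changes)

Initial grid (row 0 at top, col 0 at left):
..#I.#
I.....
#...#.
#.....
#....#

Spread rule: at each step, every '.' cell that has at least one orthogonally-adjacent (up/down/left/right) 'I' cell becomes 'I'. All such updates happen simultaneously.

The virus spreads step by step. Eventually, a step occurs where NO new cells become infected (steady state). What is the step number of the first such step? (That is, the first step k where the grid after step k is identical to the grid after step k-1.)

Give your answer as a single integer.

Step 0 (initial): 2 infected
Step 1: +4 new -> 6 infected
Step 2: +5 new -> 11 infected
Step 3: +4 new -> 15 infected
Step 4: +5 new -> 20 infected
Step 5: +3 new -> 23 infected
Step 6: +0 new -> 23 infected

Answer: 6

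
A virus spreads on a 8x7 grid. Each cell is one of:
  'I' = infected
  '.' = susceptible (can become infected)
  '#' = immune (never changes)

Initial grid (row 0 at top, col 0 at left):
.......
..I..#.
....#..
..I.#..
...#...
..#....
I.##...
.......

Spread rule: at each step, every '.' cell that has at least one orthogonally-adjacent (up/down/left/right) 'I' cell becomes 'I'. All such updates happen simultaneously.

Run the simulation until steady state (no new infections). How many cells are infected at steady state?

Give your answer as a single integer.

Step 0 (initial): 3 infected
Step 1: +10 new -> 13 infected
Step 2: +11 new -> 24 infected
Step 3: +4 new -> 28 infected
Step 4: +2 new -> 30 infected
Step 5: +2 new -> 32 infected
Step 6: +3 new -> 35 infected
Step 7: +4 new -> 39 infected
Step 8: +6 new -> 45 infected
Step 9: +4 new -> 49 infected
Step 10: +0 new -> 49 infected

Answer: 49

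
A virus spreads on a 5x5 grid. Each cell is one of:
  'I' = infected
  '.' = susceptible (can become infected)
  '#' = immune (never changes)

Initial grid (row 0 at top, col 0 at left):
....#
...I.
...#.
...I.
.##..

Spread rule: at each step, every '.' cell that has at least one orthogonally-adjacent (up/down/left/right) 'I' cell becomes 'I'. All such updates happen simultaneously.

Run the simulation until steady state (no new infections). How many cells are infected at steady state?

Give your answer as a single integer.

Step 0 (initial): 2 infected
Step 1: +6 new -> 8 infected
Step 2: +6 new -> 14 infected
Step 3: +4 new -> 18 infected
Step 4: +3 new -> 21 infected
Step 5: +0 new -> 21 infected

Answer: 21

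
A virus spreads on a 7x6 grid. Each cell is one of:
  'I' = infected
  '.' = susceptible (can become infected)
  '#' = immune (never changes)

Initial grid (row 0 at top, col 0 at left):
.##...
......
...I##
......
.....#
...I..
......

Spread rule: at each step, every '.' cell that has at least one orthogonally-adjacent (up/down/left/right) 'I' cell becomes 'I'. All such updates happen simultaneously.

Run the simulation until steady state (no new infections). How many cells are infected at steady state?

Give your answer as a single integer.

Answer: 37

Derivation:
Step 0 (initial): 2 infected
Step 1: +7 new -> 9 infected
Step 2: +12 new -> 21 infected
Step 3: +10 new -> 31 infected
Step 4: +5 new -> 36 infected
Step 5: +1 new -> 37 infected
Step 6: +0 new -> 37 infected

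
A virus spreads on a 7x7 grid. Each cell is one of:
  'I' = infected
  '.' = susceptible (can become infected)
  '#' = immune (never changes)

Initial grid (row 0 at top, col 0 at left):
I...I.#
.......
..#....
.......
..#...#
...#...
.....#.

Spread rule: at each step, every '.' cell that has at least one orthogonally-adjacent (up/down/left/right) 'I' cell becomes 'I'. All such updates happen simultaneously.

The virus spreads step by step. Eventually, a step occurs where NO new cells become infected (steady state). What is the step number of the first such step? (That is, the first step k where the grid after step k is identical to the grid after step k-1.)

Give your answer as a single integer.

Answer: 9

Derivation:
Step 0 (initial): 2 infected
Step 1: +5 new -> 7 infected
Step 2: +6 new -> 13 infected
Step 3: +7 new -> 20 infected
Step 4: +6 new -> 26 infected
Step 5: +7 new -> 33 infected
Step 6: +4 new -> 37 infected
Step 7: +4 new -> 41 infected
Step 8: +2 new -> 43 infected
Step 9: +0 new -> 43 infected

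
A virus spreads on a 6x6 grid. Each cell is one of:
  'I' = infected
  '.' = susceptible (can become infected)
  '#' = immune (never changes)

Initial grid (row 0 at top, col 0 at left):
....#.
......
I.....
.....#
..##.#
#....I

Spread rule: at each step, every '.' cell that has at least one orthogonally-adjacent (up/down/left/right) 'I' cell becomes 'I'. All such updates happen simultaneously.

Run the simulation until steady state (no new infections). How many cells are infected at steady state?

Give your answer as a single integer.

Step 0 (initial): 2 infected
Step 1: +4 new -> 6 infected
Step 2: +7 new -> 13 infected
Step 3: +7 new -> 20 infected
Step 4: +5 new -> 25 infected
Step 5: +3 new -> 28 infected
Step 6: +1 new -> 29 infected
Step 7: +1 new -> 30 infected
Step 8: +0 new -> 30 infected

Answer: 30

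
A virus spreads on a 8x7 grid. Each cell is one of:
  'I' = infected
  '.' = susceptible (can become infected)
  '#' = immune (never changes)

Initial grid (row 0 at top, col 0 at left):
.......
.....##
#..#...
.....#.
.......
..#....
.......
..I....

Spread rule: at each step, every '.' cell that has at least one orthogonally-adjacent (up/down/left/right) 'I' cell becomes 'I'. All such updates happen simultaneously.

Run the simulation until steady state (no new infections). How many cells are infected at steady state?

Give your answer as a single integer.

Answer: 50

Derivation:
Step 0 (initial): 1 infected
Step 1: +3 new -> 4 infected
Step 2: +4 new -> 8 infected
Step 3: +5 new -> 13 infected
Step 4: +6 new -> 19 infected
Step 5: +7 new -> 26 infected
Step 6: +6 new -> 32 infected
Step 7: +4 new -> 36 infected
Step 8: +6 new -> 42 infected
Step 9: +5 new -> 47 infected
Step 10: +2 new -> 49 infected
Step 11: +1 new -> 50 infected
Step 12: +0 new -> 50 infected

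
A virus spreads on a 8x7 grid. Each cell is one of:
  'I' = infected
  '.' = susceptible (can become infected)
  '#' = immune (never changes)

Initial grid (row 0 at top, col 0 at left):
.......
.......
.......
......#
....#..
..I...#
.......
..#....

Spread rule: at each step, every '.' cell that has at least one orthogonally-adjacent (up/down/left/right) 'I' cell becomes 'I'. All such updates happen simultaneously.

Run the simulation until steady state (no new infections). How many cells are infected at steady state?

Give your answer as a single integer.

Step 0 (initial): 1 infected
Step 1: +4 new -> 5 infected
Step 2: +7 new -> 12 infected
Step 3: +9 new -> 21 infected
Step 4: +9 new -> 30 infected
Step 5: +9 new -> 39 infected
Step 6: +6 new -> 45 infected
Step 7: +4 new -> 49 infected
Step 8: +2 new -> 51 infected
Step 9: +1 new -> 52 infected
Step 10: +0 new -> 52 infected

Answer: 52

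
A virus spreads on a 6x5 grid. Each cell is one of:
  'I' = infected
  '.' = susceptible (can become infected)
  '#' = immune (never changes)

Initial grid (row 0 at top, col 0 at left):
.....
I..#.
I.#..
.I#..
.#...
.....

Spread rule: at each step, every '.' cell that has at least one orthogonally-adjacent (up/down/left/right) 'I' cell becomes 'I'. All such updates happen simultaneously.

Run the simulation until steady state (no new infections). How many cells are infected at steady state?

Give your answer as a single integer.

Step 0 (initial): 3 infected
Step 1: +4 new -> 7 infected
Step 2: +3 new -> 10 infected
Step 3: +2 new -> 12 infected
Step 4: +2 new -> 14 infected
Step 5: +2 new -> 16 infected
Step 6: +3 new -> 19 infected
Step 7: +3 new -> 22 infected
Step 8: +4 new -> 26 infected
Step 9: +0 new -> 26 infected

Answer: 26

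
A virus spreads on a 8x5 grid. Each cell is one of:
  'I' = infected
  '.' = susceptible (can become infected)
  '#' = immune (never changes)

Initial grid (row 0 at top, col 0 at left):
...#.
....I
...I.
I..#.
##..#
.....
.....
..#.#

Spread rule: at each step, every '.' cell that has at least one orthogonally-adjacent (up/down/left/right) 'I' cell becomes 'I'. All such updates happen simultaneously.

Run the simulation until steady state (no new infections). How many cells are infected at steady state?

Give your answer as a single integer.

Step 0 (initial): 3 infected
Step 1: +6 new -> 9 infected
Step 2: +5 new -> 14 infected
Step 3: +4 new -> 18 infected
Step 4: +3 new -> 21 infected
Step 5: +3 new -> 24 infected
Step 6: +4 new -> 28 infected
Step 7: +4 new -> 32 infected
Step 8: +1 new -> 33 infected
Step 9: +0 new -> 33 infected

Answer: 33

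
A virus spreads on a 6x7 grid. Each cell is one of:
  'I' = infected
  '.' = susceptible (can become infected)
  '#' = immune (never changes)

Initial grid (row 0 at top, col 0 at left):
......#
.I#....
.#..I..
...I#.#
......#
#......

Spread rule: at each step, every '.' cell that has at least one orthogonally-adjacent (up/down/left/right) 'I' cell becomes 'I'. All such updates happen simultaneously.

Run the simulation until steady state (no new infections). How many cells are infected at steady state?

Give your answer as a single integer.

Answer: 35

Derivation:
Step 0 (initial): 3 infected
Step 1: +7 new -> 10 infected
Step 2: +13 new -> 23 infected
Step 3: +8 new -> 31 infected
Step 4: +3 new -> 34 infected
Step 5: +1 new -> 35 infected
Step 6: +0 new -> 35 infected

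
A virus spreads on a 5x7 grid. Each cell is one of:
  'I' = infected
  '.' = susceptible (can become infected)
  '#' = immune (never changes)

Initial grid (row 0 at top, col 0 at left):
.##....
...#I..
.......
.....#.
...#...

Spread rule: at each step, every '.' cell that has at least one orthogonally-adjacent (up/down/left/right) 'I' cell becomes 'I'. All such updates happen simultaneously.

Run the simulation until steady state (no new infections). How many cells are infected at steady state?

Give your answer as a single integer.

Answer: 30

Derivation:
Step 0 (initial): 1 infected
Step 1: +3 new -> 4 infected
Step 2: +6 new -> 10 infected
Step 3: +5 new -> 15 infected
Step 4: +5 new -> 20 infected
Step 5: +5 new -> 25 infected
Step 6: +3 new -> 28 infected
Step 7: +2 new -> 30 infected
Step 8: +0 new -> 30 infected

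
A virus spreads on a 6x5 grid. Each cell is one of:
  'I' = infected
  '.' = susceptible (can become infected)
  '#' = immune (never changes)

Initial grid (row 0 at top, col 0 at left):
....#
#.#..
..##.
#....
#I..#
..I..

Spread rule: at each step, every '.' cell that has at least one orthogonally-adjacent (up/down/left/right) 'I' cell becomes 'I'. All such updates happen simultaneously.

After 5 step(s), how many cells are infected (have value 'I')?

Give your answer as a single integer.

Step 0 (initial): 2 infected
Step 1: +4 new -> 6 infected
Step 2: +5 new -> 11 infected
Step 3: +3 new -> 14 infected
Step 4: +2 new -> 16 infected
Step 5: +3 new -> 19 infected

Answer: 19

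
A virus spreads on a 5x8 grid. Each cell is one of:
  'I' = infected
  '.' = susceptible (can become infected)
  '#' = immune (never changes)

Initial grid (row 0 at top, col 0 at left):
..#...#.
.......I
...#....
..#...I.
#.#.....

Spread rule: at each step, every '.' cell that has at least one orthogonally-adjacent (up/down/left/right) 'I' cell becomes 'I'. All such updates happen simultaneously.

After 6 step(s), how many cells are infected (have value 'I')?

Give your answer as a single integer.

Step 0 (initial): 2 infected
Step 1: +7 new -> 9 infected
Step 2: +5 new -> 14 infected
Step 3: +5 new -> 19 infected
Step 4: +3 new -> 22 infected
Step 5: +2 new -> 24 infected
Step 6: +2 new -> 26 infected

Answer: 26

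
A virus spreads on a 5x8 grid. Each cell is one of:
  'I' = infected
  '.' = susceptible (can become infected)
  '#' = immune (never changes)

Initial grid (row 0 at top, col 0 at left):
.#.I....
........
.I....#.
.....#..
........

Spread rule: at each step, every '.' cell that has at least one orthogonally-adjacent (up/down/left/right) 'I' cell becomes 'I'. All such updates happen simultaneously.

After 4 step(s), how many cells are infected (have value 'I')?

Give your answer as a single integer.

Step 0 (initial): 2 infected
Step 1: +7 new -> 9 infected
Step 2: +8 new -> 17 infected
Step 3: +7 new -> 24 infected
Step 4: +5 new -> 29 infected

Answer: 29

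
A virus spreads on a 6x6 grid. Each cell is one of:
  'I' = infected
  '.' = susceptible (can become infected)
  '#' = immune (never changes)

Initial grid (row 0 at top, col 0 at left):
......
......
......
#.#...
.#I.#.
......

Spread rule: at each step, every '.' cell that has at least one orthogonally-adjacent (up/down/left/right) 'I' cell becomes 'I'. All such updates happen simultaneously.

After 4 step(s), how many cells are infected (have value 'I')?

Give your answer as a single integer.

Step 0 (initial): 1 infected
Step 1: +2 new -> 3 infected
Step 2: +3 new -> 6 infected
Step 3: +4 new -> 10 infected
Step 4: +6 new -> 16 infected

Answer: 16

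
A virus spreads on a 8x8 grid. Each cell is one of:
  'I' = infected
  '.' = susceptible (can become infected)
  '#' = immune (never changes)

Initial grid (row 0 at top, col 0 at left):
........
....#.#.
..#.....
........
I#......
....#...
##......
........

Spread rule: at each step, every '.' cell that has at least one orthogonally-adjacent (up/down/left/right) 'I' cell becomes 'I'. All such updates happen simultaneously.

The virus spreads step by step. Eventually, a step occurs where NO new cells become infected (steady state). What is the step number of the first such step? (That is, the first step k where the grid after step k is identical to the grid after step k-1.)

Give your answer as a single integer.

Answer: 12

Derivation:
Step 0 (initial): 1 infected
Step 1: +2 new -> 3 infected
Step 2: +3 new -> 6 infected
Step 3: +4 new -> 10 infected
Step 4: +6 new -> 16 infected
Step 5: +7 new -> 23 infected
Step 6: +8 new -> 31 infected
Step 7: +7 new -> 38 infected
Step 8: +8 new -> 46 infected
Step 9: +6 new -> 52 infected
Step 10: +4 new -> 56 infected
Step 11: +1 new -> 57 infected
Step 12: +0 new -> 57 infected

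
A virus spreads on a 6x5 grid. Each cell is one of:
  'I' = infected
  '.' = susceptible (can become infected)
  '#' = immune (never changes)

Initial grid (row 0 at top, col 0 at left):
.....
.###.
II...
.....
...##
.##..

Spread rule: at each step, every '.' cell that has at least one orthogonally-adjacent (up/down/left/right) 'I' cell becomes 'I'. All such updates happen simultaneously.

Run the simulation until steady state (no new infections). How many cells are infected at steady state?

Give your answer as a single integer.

Step 0 (initial): 2 infected
Step 1: +4 new -> 6 infected
Step 2: +5 new -> 11 infected
Step 3: +5 new -> 16 infected
Step 4: +3 new -> 19 infected
Step 5: +2 new -> 21 infected
Step 6: +0 new -> 21 infected

Answer: 21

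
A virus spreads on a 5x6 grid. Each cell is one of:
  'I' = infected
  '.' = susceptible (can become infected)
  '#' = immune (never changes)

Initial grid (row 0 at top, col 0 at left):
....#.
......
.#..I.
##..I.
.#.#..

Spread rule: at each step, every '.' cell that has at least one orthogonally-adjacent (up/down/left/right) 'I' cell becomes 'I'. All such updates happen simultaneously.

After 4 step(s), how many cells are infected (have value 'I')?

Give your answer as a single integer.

Answer: 19

Derivation:
Step 0 (initial): 2 infected
Step 1: +6 new -> 8 infected
Step 2: +5 new -> 13 infected
Step 3: +4 new -> 17 infected
Step 4: +2 new -> 19 infected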